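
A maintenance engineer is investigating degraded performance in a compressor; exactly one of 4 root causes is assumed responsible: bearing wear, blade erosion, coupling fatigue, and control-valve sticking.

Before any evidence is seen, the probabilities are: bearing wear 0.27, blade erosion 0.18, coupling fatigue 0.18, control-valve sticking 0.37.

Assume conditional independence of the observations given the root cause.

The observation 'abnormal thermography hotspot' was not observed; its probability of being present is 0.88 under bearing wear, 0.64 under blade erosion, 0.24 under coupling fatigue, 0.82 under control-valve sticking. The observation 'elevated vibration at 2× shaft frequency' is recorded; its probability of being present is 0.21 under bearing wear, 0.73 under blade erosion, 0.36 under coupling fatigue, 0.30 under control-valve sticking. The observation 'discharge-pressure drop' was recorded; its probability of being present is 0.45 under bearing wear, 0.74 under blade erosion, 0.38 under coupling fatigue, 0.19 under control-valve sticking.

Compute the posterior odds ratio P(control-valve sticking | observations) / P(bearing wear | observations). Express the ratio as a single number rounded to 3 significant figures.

1.24

Posterior odds equal prior odds times the likelihood ratio; only the two competing hypotheses matter (using 1 − P(present | H) for each absent observation).
  control-valve sticking: 0.37 × (1 − 0.82) × 0.30 × 0.19 = 0.0037962
  bearing wear: 0.27 × (1 − 0.88) × 0.21 × 0.45 = 0.0030618
Posterior odds = 0.0037962 / 0.0030618 ≈ 1.24.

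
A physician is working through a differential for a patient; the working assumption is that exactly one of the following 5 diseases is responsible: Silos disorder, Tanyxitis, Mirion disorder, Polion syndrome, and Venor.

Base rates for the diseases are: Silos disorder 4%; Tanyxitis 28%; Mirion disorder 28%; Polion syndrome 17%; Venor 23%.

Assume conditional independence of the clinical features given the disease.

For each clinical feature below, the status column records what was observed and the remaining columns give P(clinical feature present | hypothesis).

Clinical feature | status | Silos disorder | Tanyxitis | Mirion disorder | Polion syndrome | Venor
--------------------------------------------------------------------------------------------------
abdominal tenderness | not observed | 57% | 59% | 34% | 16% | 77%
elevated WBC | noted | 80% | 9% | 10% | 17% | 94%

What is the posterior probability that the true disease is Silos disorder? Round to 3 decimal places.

0.118

By Bayes' rule with conditional independence, the unnormalized weight for each hypothesis is prior × ∏ likelihoods (using 1 − P(present | H) for each absent clinical feature):
  Silos disorder: 0.04 × (1 − 0.57) × 0.80 = 0.01376
  Tanyxitis: 0.28 × (1 − 0.59) × 0.09 = 0.010332
  Mirion disorder: 0.28 × (1 − 0.34) × 0.10 = 0.01848
  Polion syndrome: 0.17 × (1 − 0.16) × 0.17 = 0.024276
  Venor: 0.23 × (1 − 0.77) × 0.94 = 0.049726
Marginal likelihood of the evidence = 0.11657.
P(Silos disorder | evidence) = 0.01376 / 0.11657 ≈ 0.118.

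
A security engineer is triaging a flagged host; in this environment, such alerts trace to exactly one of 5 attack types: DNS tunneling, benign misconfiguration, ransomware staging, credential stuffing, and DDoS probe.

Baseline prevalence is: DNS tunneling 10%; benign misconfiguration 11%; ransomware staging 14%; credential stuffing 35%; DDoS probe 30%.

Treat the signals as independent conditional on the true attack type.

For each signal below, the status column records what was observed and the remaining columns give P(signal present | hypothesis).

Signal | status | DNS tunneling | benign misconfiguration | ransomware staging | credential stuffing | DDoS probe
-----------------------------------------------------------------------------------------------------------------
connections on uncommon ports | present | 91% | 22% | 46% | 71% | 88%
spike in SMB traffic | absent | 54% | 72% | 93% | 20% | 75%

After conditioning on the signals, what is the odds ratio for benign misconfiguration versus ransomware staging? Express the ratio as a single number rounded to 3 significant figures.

Posterior odds equal prior odds times the likelihood ratio; only the two competing hypotheses matter (using 1 − P(present | H) for each absent signal).
  benign misconfiguration: 0.11 × 0.22 × (1 − 0.72) = 0.006776
  ransomware staging: 0.14 × 0.46 × (1 − 0.93) = 0.004508
Posterior odds = 0.006776 / 0.004508 ≈ 1.50.

1.50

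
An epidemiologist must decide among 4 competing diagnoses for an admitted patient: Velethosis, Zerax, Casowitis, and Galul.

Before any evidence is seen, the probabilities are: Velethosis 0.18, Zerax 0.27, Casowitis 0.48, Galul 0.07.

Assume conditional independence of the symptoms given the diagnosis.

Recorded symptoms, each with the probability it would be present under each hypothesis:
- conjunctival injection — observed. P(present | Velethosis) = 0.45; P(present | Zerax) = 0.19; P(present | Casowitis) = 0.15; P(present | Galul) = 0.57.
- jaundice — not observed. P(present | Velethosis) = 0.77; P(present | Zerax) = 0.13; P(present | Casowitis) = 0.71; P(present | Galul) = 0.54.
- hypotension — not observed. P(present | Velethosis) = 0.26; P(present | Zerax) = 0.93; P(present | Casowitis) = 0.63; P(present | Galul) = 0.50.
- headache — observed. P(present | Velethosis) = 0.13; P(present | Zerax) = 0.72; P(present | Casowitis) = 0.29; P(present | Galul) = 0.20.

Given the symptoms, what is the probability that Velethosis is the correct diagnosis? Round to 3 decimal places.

Multiply each prior by the joint likelihood of the symptom pattern (using 1 − P(present | H) for each absent symptom):
  Velethosis: 0.18 × 0.45 × (1 − 0.77) × (1 − 0.26) × 0.13 = 0.0017922
  Zerax: 0.27 × 0.19 × (1 − 0.13) × (1 − 0.93) × 0.72 = 0.0022494
  Casowitis: 0.48 × 0.15 × (1 − 0.71) × (1 − 0.63) × 0.29 = 0.0022404
  Galul: 0.07 × 0.57 × (1 − 0.54) × (1 − 0.50) × 0.20 = 0.0018354
The unnormalized weights sum to 0.0081174.
P(Velethosis | evidence) = 0.0017922 / 0.0081174 ≈ 0.221.

0.221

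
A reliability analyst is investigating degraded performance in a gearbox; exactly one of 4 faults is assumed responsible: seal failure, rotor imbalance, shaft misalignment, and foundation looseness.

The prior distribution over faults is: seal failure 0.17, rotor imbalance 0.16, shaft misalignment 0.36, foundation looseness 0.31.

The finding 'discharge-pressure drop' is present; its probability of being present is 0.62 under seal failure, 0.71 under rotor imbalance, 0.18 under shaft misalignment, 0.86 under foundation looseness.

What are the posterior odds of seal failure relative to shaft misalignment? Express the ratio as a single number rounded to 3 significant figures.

1.63

Unnormalized posterior weight (prior times the finding likelihood) for each of the two hypotheses:
  seal failure: 0.17 × 0.62 = 0.1054
  shaft misalignment: 0.36 × 0.18 = 0.0648
Posterior odds = 0.1054 / 0.0648 ≈ 1.63.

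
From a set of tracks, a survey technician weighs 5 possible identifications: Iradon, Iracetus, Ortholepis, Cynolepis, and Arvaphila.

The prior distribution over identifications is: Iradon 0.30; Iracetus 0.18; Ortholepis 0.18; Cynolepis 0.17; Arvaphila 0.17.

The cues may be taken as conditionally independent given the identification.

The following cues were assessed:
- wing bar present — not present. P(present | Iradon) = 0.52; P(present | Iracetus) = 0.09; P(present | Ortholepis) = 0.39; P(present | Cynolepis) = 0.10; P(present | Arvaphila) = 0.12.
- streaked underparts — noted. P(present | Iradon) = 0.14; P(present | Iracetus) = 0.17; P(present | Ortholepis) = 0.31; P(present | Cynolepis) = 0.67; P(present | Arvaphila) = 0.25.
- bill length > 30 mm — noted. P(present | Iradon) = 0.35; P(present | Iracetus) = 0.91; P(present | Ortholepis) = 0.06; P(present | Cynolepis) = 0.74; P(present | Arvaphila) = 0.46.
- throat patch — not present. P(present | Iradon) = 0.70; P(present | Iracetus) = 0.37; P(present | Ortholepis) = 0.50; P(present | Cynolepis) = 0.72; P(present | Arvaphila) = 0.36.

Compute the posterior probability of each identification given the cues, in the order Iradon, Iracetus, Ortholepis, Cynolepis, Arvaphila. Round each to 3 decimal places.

0.041, 0.311, 0.020, 0.414, 0.214

By Bayes' rule with conditional independence, the unnormalized weight for each hypothesis is prior × ∏ likelihoods (using 1 − P(present | H) for each absent cue):
  Iradon: 0.30 × (1 − 0.52) × 0.14 × 0.35 × (1 − 0.70) = 0.0021168
  Iracetus: 0.18 × (1 − 0.09) × 0.17 × 0.91 × (1 − 0.37) = 0.015964
  Ortholepis: 0.18 × (1 − 0.39) × 0.31 × 0.06 × (1 − 0.50) = 0.0010211
  Cynolepis: 0.17 × (1 − 0.10) × 0.67 × 0.74 × (1 − 0.72) = 0.02124
  Arvaphila: 0.17 × (1 − 0.12) × 0.25 × 0.46 × (1 − 0.36) = 0.011011
Normalizing constant Z = 0.0021168 + 0.015964 + 0.0010211 + 0.02124 + 0.011011 = 0.051353.
P(Iradon | evidence) = 0.0021168 / 0.051353 ≈ 0.041
P(Iracetus | evidence) = 0.015964 / 0.051353 ≈ 0.311
P(Ortholepis | evidence) = 0.0010211 / 0.051353 ≈ 0.020
P(Cynolepis | evidence) = 0.02124 / 0.051353 ≈ 0.414
P(Arvaphila | evidence) = 0.011011 / 0.051353 ≈ 0.214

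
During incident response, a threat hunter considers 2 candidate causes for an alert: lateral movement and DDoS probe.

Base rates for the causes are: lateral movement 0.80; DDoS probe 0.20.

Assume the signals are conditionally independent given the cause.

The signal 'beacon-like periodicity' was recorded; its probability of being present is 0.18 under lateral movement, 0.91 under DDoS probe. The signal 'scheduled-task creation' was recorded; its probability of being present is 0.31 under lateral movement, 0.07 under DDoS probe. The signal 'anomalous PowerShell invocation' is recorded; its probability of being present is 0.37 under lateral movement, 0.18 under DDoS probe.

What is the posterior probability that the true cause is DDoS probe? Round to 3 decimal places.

Multiply each prior by the joint likelihood of the signal pattern:
  lateral movement: 0.80 × 0.18 × 0.31 × 0.37 = 0.016517
  DDoS probe: 0.20 × 0.91 × 0.07 × 0.18 = 0.0022932
Marginal likelihood of the evidence = 0.01881.
P(DDoS probe | evidence) = 0.0022932 / 0.01881 ≈ 0.122.

0.122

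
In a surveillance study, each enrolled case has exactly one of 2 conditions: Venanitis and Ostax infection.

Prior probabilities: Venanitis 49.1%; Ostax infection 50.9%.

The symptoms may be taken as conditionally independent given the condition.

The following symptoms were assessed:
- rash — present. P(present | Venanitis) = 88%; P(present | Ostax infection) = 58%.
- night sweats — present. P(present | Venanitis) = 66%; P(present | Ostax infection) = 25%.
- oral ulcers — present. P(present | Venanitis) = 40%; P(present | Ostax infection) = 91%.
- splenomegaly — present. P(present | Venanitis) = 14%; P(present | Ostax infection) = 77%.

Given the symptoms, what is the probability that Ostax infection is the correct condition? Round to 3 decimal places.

By Bayes' rule with conditional independence, the unnormalized weight for each hypothesis is prior × ∏ likelihoods:
  Venanitis: 0.491 × 0.88 × 0.66 × 0.40 × 0.14 = 0.01597
  Ostax infection: 0.509 × 0.58 × 0.25 × 0.91 × 0.77 = 0.051715
The unnormalized weights sum to 0.067685.
P(Ostax infection | evidence) = 0.051715 / 0.067685 ≈ 0.764.

0.764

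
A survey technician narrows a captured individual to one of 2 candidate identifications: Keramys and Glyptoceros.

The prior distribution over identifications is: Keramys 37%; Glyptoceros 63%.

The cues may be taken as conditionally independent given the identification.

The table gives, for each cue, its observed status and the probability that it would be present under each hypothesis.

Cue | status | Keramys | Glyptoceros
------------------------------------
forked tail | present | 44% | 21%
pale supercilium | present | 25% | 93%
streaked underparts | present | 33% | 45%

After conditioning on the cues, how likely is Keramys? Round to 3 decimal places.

For each hypothesis, the unnormalized posterior weight is prior × product of the cue likelihoods:
  Keramys: 0.37 × 0.44 × 0.25 × 0.33 = 0.013431
  Glyptoceros: 0.63 × 0.21 × 0.93 × 0.45 = 0.055368
Marginal likelihood of the evidence = 0.068799.
P(Keramys | evidence) = 0.013431 / 0.068799 ≈ 0.195.

0.195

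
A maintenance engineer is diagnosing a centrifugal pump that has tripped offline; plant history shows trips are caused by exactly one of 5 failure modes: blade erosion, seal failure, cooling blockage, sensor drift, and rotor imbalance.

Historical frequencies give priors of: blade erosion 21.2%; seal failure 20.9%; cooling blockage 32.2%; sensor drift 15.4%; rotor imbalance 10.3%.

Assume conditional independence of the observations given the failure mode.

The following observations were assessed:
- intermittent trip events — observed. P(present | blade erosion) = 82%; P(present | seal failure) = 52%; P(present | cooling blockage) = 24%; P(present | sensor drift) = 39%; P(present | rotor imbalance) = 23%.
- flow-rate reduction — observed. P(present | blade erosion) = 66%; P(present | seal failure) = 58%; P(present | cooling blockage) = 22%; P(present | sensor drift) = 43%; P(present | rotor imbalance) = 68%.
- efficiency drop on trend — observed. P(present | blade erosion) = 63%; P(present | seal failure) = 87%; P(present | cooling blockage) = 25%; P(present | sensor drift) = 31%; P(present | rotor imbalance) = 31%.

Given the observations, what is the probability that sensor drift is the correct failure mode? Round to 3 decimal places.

0.055

By Bayes' rule with conditional independence, the unnormalized weight for each hypothesis is prior × ∏ likelihoods:
  blade erosion: 0.212 × 0.82 × 0.66 × 0.63 = 0.072283
  seal failure: 0.209 × 0.52 × 0.58 × 0.87 = 0.05484
  cooling blockage: 0.322 × 0.24 × 0.22 × 0.25 = 0.0042504
  sensor drift: 0.154 × 0.39 × 0.43 × 0.31 = 0.008006
  rotor imbalance: 0.103 × 0.23 × 0.68 × 0.31 = 0.0049939
Marginal likelihood of the evidence = 0.14437.
P(sensor drift | evidence) = 0.008006 / 0.14437 ≈ 0.055.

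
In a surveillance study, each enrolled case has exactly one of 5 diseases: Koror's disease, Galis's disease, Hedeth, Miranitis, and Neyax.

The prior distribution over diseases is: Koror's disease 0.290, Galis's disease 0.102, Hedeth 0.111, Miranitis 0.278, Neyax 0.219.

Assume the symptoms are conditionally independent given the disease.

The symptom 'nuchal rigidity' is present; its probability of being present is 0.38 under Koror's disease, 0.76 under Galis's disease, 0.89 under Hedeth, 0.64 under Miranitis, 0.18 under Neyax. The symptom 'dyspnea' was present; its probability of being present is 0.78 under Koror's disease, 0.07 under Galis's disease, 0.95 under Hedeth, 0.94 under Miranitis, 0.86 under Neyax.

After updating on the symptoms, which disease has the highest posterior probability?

Miranitis

By Bayes' rule with conditional independence, the unnormalized weight for each hypothesis is prior × ∏ likelihoods:
  Koror's disease: 0.290 × 0.38 × 0.78 = 0.085956
  Galis's disease: 0.102 × 0.76 × 0.07 = 0.0054264
  Hedeth: 0.111 × 0.89 × 0.95 = 0.093851
  Miranitis: 0.278 × 0.64 × 0.94 = 0.16724
  Neyax: 0.219 × 0.18 × 0.86 = 0.033901
The unnormalized weights sum to 0.38638.
P(Koror's disease | evidence) ≈ 0.085956 / 0.38638 ≈ 0.222
P(Galis's disease | evidence) ≈ 0.0054264 / 0.38638 ≈ 0.014
P(Hedeth | evidence) ≈ 0.093851 / 0.38638 ≈ 0.243
P(Miranitis | evidence) ≈ 0.16724 / 0.38638 ≈ 0.433
P(Neyax | evidence) ≈ 0.033901 / 0.38638 ≈ 0.088
The largest is 0.433, so Miranitis is most probable.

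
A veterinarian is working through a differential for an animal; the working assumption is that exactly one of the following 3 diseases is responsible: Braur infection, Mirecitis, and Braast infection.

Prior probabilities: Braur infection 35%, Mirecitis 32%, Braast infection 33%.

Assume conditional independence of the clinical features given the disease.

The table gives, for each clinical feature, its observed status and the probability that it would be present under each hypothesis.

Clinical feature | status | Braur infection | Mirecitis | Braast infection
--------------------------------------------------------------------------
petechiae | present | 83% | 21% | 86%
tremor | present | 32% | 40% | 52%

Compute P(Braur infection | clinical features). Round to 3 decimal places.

0.348

Multiply each prior by the joint likelihood of the clinical feature pattern:
  Braur infection: 0.35 × 0.83 × 0.32 = 0.09296
  Mirecitis: 0.32 × 0.21 × 0.40 = 0.02688
  Braast infection: 0.33 × 0.86 × 0.52 = 0.14758
Marginal likelihood of the evidence = 0.26742.
P(Braur infection | evidence) = 0.09296 / 0.26742 ≈ 0.348.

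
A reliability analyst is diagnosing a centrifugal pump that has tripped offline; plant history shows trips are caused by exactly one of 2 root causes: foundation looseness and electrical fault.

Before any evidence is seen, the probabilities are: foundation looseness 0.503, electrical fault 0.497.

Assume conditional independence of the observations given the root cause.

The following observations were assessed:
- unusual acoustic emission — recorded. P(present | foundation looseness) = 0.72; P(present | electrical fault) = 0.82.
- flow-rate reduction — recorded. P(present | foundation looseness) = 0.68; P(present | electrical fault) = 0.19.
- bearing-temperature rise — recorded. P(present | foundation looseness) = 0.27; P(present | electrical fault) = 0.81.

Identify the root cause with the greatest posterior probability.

foundation looseness

Multiply each prior by the joint likelihood of the evidence pattern:
  foundation looseness: 0.503 × 0.72 × 0.68 × 0.27 = 0.066493
  electrical fault: 0.497 × 0.82 × 0.19 × 0.81 = 0.06272
Marginal likelihood of the evidence = 0.12921.
P(foundation looseness | evidence) ≈ 0.066493 / 0.12921 ≈ 0.515
P(electrical fault | evidence) ≈ 0.06272 / 0.12921 ≈ 0.485
The largest is 0.515, so foundation looseness is most probable.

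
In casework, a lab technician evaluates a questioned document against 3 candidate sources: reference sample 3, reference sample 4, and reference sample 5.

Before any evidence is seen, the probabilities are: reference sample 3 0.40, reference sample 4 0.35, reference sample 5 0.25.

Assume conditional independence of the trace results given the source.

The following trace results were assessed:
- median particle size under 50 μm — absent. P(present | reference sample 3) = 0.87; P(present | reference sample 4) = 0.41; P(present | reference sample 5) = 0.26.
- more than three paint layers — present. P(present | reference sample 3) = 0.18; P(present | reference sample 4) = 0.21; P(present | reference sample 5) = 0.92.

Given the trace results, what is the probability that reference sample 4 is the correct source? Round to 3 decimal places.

By Bayes' rule with conditional independence, the unnormalized weight for each hypothesis is prior × ∏ likelihoods (using 1 − P(present | H) for each absent trace result):
  reference sample 3: 0.40 × (1 − 0.87) × 0.18 = 0.00936
  reference sample 4: 0.35 × (1 − 0.41) × 0.21 = 0.043365
  reference sample 5: 0.25 × (1 − 0.26) × 0.92 = 0.1702
Marginal likelihood of the evidence = 0.22293.
P(reference sample 4 | evidence) = 0.043365 / 0.22293 ≈ 0.195.

0.195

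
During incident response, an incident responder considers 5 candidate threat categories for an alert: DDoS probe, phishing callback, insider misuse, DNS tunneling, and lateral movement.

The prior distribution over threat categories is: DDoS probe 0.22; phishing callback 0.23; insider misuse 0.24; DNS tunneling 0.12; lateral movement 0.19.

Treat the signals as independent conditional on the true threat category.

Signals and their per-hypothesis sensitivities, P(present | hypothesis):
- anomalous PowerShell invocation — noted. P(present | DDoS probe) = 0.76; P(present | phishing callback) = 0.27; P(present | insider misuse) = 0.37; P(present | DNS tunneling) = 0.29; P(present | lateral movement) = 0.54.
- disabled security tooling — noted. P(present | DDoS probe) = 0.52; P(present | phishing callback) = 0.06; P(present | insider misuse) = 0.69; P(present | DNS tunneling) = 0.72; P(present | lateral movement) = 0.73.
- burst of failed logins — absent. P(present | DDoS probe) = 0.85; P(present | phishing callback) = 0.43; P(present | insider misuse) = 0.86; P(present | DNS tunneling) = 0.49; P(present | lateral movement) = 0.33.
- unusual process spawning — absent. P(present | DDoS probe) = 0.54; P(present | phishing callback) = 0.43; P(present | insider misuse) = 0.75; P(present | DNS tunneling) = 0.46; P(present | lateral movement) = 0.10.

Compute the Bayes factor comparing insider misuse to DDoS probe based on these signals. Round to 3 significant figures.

Joint likelihood of the signal pattern under each hypothesis (using 1 − P(present | H) for each absent signal):
  insider misuse: 0.37 × 0.69 × (1 − 0.86) × (1 − 0.75) = 0.0089355
  DDoS probe: 0.76 × 0.52 × (1 − 0.85) × (1 − 0.54) = 0.027269
Bayes factor = 0.0089355 / 0.027269 ≈ 0.328

0.328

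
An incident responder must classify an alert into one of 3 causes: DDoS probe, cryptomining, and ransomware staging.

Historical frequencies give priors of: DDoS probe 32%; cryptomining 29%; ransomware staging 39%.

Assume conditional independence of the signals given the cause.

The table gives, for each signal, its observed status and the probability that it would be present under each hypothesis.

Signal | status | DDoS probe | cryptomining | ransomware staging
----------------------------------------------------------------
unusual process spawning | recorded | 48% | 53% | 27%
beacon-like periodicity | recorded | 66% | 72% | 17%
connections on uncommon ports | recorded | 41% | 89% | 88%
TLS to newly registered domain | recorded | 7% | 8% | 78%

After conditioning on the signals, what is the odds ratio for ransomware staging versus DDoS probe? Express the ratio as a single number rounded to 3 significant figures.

4.22

Unnormalized posterior weight (prior times the signal likelihoods) for each of the two hypotheses:
  ransomware staging: 0.39 × 0.27 × 0.17 × 0.88 × 0.78 = 0.012287
  DDoS probe: 0.32 × 0.48 × 0.66 × 0.41 × 0.07 = 0.0029095
Odds(ransomware staging : DDoS probe) = 0.012287 / 0.0029095 ≈ 4.22.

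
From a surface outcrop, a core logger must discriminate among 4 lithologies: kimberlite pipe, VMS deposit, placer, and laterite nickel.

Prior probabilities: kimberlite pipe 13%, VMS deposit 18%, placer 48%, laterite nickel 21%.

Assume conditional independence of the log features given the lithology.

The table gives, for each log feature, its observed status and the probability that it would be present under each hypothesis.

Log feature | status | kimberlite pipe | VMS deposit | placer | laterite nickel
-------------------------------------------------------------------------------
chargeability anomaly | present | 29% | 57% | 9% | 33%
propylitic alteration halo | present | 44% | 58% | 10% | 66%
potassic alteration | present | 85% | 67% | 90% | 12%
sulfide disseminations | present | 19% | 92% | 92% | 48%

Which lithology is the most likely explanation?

VMS deposit

For each hypothesis, the unnormalized posterior weight is prior × product of the log feature likelihoods:
  kimberlite pipe: 0.13 × 0.29 × 0.44 × 0.85 × 0.19 = 0.002679
  VMS deposit: 0.18 × 0.57 × 0.58 × 0.67 × 0.92 = 0.036681
  placer: 0.48 × 0.09 × 0.10 × 0.90 × 0.92 = 0.003577
  laterite nickel: 0.21 × 0.33 × 0.66 × 0.12 × 0.48 = 0.0026345
Normalizing constant Z = 0.002679 + 0.036681 + 0.003577 + 0.0026345 = 0.045571.
P(kimberlite pipe | evidence) ≈ 0.002679 / 0.045571 ≈ 0.059
P(VMS deposit | evidence) ≈ 0.036681 / 0.045571 ≈ 0.805
P(placer | evidence) ≈ 0.003577 / 0.045571 ≈ 0.078
P(laterite nickel | evidence) ≈ 0.0026345 / 0.045571 ≈ 0.058
The largest is 0.805, so VMS deposit is most probable.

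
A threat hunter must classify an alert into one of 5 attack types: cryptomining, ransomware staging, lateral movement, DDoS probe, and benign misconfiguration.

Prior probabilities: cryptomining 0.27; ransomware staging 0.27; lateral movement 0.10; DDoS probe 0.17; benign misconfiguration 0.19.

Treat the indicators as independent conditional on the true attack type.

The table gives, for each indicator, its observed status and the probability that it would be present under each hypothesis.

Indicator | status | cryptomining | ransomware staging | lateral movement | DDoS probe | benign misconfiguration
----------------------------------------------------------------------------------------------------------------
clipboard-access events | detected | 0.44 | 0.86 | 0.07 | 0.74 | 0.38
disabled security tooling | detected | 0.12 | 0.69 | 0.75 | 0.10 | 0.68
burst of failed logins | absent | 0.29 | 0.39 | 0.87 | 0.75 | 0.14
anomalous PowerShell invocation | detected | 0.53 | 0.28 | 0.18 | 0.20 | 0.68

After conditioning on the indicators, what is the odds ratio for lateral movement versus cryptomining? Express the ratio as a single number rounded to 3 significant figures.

Posterior odds equal prior odds times the likelihood ratio; only the two competing hypotheses matter (using 1 − P(present | H) for each absent indicator).
  lateral movement: 0.10 × 0.07 × 0.75 × (1 − 0.87) × 0.18 = 0.00012285
  cryptomining: 0.27 × 0.44 × 0.12 × (1 − 0.29) × 0.53 = 0.0053645
Posterior odds = 0.00012285 / 0.0053645 ≈ 0.0229.

0.0229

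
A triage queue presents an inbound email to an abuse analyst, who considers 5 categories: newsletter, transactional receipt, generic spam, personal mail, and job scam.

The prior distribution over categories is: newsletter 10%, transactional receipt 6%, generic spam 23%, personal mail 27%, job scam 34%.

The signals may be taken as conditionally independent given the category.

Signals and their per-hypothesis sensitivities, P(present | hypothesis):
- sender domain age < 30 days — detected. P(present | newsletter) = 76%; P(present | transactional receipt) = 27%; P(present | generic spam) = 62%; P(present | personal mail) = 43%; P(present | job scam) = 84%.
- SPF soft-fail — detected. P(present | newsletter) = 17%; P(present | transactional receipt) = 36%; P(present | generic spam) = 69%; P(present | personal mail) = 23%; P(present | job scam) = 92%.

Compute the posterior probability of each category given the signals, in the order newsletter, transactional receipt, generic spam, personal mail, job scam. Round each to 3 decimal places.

0.032, 0.014, 0.242, 0.066, 0.646

By Bayes' rule with conditional independence, the unnormalized weight for each hypothesis is prior × ∏ likelihoods:
  newsletter: 0.10 × 0.76 × 0.17 = 0.01292
  transactional receipt: 0.06 × 0.27 × 0.36 = 0.005832
  generic spam: 0.23 × 0.62 × 0.69 = 0.098394
  personal mail: 0.27 × 0.43 × 0.23 = 0.026703
  job scam: 0.34 × 0.84 × 0.92 = 0.26275
The unnormalized weights sum to 0.4066.
P(newsletter | evidence) = 0.01292 / 0.4066 ≈ 0.032
P(transactional receipt | evidence) = 0.005832 / 0.4066 ≈ 0.014
P(generic spam | evidence) = 0.098394 / 0.4066 ≈ 0.242
P(personal mail | evidence) = 0.026703 / 0.4066 ≈ 0.066
P(job scam | evidence) = 0.26275 / 0.4066 ≈ 0.646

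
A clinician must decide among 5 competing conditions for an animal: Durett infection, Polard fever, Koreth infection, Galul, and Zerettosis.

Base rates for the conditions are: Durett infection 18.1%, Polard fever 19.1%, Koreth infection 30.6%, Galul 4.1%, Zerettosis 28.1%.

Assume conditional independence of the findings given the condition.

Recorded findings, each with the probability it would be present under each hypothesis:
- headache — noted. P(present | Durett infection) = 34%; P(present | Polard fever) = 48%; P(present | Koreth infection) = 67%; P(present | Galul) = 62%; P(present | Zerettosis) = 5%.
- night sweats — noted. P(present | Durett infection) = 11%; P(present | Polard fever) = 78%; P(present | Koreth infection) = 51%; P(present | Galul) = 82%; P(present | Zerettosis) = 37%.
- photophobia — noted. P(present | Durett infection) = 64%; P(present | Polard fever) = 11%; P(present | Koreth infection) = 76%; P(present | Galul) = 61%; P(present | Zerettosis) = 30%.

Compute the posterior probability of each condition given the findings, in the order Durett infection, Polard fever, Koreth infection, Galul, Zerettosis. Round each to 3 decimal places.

For each hypothesis, the unnormalized posterior weight is prior × product of the finding likelihoods:
  Durett infection: 0.181 × 0.34 × 0.11 × 0.64 = 0.0043324
  Polard fever: 0.191 × 0.48 × 0.78 × 0.11 = 0.0078661
  Koreth infection: 0.306 × 0.67 × 0.51 × 0.76 = 0.079466
  Galul: 0.041 × 0.62 × 0.82 × 0.61 = 0.012715
  Zerettosis: 0.281 × 0.05 × 0.37 × 0.30 = 0.0015596
Normalizing constant Z = 0.0043324 + 0.0078661 + 0.079466 + 0.012715 + 0.0015596 = 0.10594.
P(Durett infection | evidence) = 0.0043324 / 0.10594 ≈ 0.041
P(Polard fever | evidence) = 0.0078661 / 0.10594 ≈ 0.074
P(Koreth infection | evidence) = 0.079466 / 0.10594 ≈ 0.750
P(Galul | evidence) = 0.012715 / 0.10594 ≈ 0.120
P(Zerettosis | evidence) = 0.0015596 / 0.10594 ≈ 0.015

0.041, 0.074, 0.750, 0.120, 0.015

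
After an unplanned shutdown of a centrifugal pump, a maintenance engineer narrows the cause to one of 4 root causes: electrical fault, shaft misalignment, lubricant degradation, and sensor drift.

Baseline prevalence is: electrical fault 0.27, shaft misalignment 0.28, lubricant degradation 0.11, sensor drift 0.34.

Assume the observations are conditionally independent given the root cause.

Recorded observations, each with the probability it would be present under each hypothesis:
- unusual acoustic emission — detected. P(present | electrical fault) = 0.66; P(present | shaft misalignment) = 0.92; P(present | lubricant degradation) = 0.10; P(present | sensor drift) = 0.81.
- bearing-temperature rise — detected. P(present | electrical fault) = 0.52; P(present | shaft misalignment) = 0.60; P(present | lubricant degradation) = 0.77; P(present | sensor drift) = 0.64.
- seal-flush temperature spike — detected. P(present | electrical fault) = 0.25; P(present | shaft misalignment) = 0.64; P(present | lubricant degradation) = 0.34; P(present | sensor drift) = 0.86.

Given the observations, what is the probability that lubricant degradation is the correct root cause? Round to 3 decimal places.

0.010

By Bayes' rule with conditional independence, the unnormalized weight for each hypothesis is prior × ∏ likelihoods:
  electrical fault: 0.27 × 0.66 × 0.52 × 0.25 = 0.023166
  shaft misalignment: 0.28 × 0.92 × 0.60 × 0.64 = 0.098918
  lubricant degradation: 0.11 × 0.10 × 0.77 × 0.34 = 0.0028798
  sensor drift: 0.34 × 0.81 × 0.64 × 0.86 = 0.15158
Marginal likelihood of the evidence = 0.27654.
P(lubricant degradation | evidence) = 0.0028798 / 0.27654 ≈ 0.010.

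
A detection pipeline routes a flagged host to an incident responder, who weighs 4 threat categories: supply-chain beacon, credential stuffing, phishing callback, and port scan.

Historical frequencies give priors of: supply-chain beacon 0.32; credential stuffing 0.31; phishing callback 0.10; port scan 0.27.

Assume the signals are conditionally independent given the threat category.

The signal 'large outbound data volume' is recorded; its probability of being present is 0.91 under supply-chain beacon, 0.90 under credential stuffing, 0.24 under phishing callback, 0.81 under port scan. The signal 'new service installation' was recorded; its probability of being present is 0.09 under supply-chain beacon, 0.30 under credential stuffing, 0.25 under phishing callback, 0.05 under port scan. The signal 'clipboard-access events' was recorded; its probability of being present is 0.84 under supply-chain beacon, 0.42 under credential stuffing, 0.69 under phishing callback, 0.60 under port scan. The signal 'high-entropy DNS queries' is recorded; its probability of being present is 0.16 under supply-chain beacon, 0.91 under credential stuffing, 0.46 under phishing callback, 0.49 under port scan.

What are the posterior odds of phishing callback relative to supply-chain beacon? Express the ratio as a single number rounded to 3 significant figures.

The normalizing constant cancels in an odds ratio, so compute prior × likelihood for the two hypotheses only:
  phishing callback: 0.10 × 0.24 × 0.25 × 0.69 × 0.46 = 0.0019044
  supply-chain beacon: 0.32 × 0.91 × 0.09 × 0.84 × 0.16 = 0.0035224
Odds(phishing callback : supply-chain beacon) = 0.0019044 / 0.0035224 ≈ 0.541.

0.541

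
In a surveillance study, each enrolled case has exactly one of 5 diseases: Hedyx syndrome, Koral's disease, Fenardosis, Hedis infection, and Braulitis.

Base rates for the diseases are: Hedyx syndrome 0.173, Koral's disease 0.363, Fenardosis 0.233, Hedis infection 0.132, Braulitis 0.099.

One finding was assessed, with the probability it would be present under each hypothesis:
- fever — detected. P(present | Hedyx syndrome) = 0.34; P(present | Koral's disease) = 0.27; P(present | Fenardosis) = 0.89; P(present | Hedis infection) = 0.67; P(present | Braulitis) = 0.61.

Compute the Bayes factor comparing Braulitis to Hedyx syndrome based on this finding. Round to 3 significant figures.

The Bayes factor is the ratio of the two likelihoods.
  Braulitis: 0.61
  Hedyx syndrome: 0.34
Bayes factor = 0.61 / 0.34 ≈ 1.79

1.79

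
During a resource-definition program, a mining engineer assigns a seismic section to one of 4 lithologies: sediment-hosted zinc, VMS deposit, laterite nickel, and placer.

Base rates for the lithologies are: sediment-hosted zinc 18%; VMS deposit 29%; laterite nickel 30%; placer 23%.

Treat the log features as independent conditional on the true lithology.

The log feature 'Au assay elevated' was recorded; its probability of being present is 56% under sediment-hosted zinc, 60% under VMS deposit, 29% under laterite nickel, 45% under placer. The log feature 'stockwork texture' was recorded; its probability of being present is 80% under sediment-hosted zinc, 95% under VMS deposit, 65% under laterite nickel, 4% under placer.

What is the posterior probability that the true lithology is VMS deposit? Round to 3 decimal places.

For each hypothesis, the unnormalized posterior weight is prior × product of the log feature likelihoods:
  sediment-hosted zinc: 0.18 × 0.56 × 0.80 = 0.08064
  VMS deposit: 0.29 × 0.60 × 0.95 = 0.1653
  laterite nickel: 0.30 × 0.29 × 0.65 = 0.05655
  placer: 0.23 × 0.45 × 0.04 = 0.00414
Normalizing constant Z = 0.08064 + 0.1653 + 0.05655 + 0.00414 = 0.30663.
P(VMS deposit | evidence) = 0.1653 / 0.30663 ≈ 0.539.

0.539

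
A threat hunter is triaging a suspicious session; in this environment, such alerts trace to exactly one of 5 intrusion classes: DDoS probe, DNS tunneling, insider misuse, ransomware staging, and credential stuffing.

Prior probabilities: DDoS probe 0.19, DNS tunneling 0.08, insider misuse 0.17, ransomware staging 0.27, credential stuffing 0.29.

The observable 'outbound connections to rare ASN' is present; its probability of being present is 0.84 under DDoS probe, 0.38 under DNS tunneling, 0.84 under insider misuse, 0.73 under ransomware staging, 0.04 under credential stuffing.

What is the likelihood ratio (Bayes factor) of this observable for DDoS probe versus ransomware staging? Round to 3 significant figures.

1.15

Likelihood of this observable under each hypothesis:
  DDoS probe: 0.84
  ransomware staging: 0.73
Bayes factor = 0.84 / 0.73 ≈ 1.15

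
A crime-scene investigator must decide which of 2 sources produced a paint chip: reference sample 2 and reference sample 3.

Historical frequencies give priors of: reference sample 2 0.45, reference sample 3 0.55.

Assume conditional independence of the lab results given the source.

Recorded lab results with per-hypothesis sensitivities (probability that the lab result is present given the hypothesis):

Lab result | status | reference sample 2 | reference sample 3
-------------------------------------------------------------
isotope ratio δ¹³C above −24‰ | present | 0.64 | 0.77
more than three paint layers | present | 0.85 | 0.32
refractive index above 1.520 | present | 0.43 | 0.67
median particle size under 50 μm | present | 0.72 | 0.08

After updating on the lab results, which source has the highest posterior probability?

For each hypothesis, the unnormalized posterior weight is prior × product of the lab result likelihoods:
  reference sample 2: 0.45 × 0.64 × 0.85 × 0.43 × 0.72 = 0.07579
  reference sample 3: 0.55 × 0.77 × 0.32 × 0.67 × 0.08 = 0.0072639
Normalizing constant Z = 0.07579 + 0.0072639 = 0.083054.
P(reference sample 2 | evidence) ≈ 0.07579 / 0.083054 ≈ 0.913
P(reference sample 3 | evidence) ≈ 0.0072639 / 0.083054 ≈ 0.087
The largest is 0.913, so reference sample 2 is most probable.

reference sample 2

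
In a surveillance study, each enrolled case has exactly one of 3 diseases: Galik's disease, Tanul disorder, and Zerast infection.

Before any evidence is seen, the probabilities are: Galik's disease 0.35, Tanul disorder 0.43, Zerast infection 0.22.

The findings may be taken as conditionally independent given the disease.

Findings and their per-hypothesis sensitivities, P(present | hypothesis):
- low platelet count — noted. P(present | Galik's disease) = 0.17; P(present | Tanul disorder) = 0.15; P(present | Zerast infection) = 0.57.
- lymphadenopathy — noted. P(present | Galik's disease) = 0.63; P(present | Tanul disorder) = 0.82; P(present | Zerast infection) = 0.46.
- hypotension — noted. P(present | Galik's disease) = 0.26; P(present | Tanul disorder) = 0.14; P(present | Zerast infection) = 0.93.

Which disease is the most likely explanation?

For each hypothesis, the unnormalized posterior weight is prior × product of the finding likelihoods:
  Galik's disease: 0.35 × 0.17 × 0.63 × 0.26 = 0.0097461
  Tanul disorder: 0.43 × 0.15 × 0.82 × 0.14 = 0.0074046
  Zerast infection: 0.22 × 0.57 × 0.46 × 0.93 = 0.053646
Marginal likelihood of the evidence = 0.070797.
P(Galik's disease | evidence) ≈ 0.0097461 / 0.070797 ≈ 0.138
P(Tanul disorder | evidence) ≈ 0.0074046 / 0.070797 ≈ 0.105
P(Zerast infection | evidence) ≈ 0.053646 / 0.070797 ≈ 0.758
The largest is 0.758, so Zerast infection is most probable.

Zerast infection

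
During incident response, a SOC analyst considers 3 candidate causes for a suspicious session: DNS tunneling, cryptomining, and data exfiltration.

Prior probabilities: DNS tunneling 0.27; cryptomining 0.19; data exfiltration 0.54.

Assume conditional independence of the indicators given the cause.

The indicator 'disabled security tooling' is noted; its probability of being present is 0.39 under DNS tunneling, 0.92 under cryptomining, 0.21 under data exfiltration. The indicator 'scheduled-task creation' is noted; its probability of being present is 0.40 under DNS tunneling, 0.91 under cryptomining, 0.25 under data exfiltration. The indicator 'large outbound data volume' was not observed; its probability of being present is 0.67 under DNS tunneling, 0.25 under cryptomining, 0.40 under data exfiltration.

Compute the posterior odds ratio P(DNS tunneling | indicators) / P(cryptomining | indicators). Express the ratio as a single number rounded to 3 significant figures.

The normalizing constant cancels in an odds ratio, so compute prior × likelihood for the two hypotheses only (using 1 − P(present | H) for each absent indicator):
  DNS tunneling: 0.27 × 0.39 × 0.40 × (1 − 0.67) = 0.0139
  cryptomining: 0.19 × 0.92 × 0.91 × (1 − 0.25) = 0.1193
Posterior odds = 0.0139 / 0.1193 ≈ 0.117.

0.117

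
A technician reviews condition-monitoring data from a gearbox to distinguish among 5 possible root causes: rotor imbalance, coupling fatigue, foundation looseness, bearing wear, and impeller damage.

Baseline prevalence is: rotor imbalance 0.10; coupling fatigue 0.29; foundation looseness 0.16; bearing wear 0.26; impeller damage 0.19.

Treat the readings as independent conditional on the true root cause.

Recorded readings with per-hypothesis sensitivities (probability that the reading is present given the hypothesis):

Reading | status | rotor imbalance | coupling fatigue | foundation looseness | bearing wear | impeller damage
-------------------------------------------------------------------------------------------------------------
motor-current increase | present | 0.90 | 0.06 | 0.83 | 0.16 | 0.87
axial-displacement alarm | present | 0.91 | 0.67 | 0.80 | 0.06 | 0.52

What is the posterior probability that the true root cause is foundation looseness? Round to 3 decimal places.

Multiply each prior by the joint likelihood of the reading pattern:
  rotor imbalance: 0.10 × 0.90 × 0.91 = 0.0819
  coupling fatigue: 0.29 × 0.06 × 0.67 = 0.011658
  foundation looseness: 0.16 × 0.83 × 0.80 = 0.10624
  bearing wear: 0.26 × 0.16 × 0.06 = 0.002496
  impeller damage: 0.19 × 0.87 × 0.52 = 0.085956
Normalizing constant Z = 0.0819 + 0.011658 + 0.10624 + 0.002496 + 0.085956 = 0.28825.
P(foundation looseness | evidence) = 0.10624 / 0.28825 ≈ 0.369.

0.369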